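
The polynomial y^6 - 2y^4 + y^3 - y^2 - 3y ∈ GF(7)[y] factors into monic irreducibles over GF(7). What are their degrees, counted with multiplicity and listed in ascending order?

Write g(y) = y^6 - 2y^4 + y^3 - y^2 - 3y.
Linear factors from roots: (y), (y + 1).
Complete factorization: g(y) = (y)·(y + 1)·(y^4 - y^3 - y^2 + 2y - 3).
Factor degrees with multiplicity: 1 + 1 + 4 = 6.

1, 1, 4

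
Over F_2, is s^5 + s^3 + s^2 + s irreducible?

Write P(s) = s^5 + s^3 + s^2 + s.
Check for roots in F_2: P(0) = 0 → root; P(1) = 0 → root.
P(0) = 0, so (s) divides P(s); P is reducible.

No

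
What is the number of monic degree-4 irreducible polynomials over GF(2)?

3

x^(2^4) − x is the product of all monic irreducibles of degree dividing 4; Möbius inversion gives N = (1/4) Σ μ(4/d)·2^d.
Divisors of 4: 1, 2, 4; μ(4/d) for each: 0, -1, 1.
Σ = − 2^2 + 2^4 = 12.
N = 12/4 = 3.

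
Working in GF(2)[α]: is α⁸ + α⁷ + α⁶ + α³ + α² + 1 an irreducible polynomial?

Write g(α) = α⁸ + α⁷ + α⁶ + α³ + α² + 1.
Check for roots in GF(2): g(0) = 1; g(1) = 0 → root.
g(1) = 0, so (α − 1) divides g(α); g is reducible.

No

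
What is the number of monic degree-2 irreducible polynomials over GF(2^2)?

The number of monic irreducibles of degree 2 over GF(4) is (1/2)·Σ_{d∣2} μ(2/d) 4^d.
Divisors of 2: 1, 2; μ(2/d) for each: -1, 1.
Σ = − 4^1 + 4^2 = 12.
N = 12/2 = 6.

6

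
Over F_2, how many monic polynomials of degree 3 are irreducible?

Gauss's count: N_{2}(3) = (1/3) Σ_{d|3} μ(3/d)·2^d.
Divisors of 3: 1, 3; μ(3/d) for each: -1, 1.
Σ = − 2^1 + 2^3 = 6.
N = 6/3 = 2.

2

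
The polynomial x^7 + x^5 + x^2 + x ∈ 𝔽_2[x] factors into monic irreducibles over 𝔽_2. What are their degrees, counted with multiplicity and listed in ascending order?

1, 1, 2, 3

Write g(x) = x^7 + x^5 + x^2 + x.
Roots in 𝔽_2: g(0) = 0 → root; g(1) = 0 → root.
Linear factors from roots: (x), (x + 1).
Complete factorization: g(x) = (x)·(x + 1)·(x^2 + x + 1)·(x^3 + x + 1).
Factor degrees with multiplicity: 1 + 1 + 2 + 3 = 7.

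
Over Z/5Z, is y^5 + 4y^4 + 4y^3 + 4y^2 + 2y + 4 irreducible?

Write h(y) = y^5 + 4y^4 + 4y^3 + 4y^2 + 2y + 4.
Check for roots in Z/5Z: h(0) = 4; h(1) = 4; h(2) = 2; h(3) = 1; h(4) = 0 → root.
h(4) = 0, so (y − 4) divides h(y); h is reducible.

No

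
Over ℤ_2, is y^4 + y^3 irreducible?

Write g(y) = y^4 + y^3.
Check for roots in ℤ_2: g(0) = 0 → root; g(1) = 0 → root.
g(0) = 0, so (y) divides g(y); g is reducible.

No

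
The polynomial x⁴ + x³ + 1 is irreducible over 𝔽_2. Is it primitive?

Write f(x) = x⁴ + x³ + 1.
|GF(2^4)^×| = 2^4 − 1 = 15. Prime factorization: 15 = 3·5.
f is primitive ⇔ x has order 15 in GF(2)[x]/(f), i.e. x^(15/q) ≠ 1 for each prime q | 15.
x^(5) mod f = x³ + x + 1.
x^(3) mod f = x³.
None equal 1, so x has full order 15; f is primitive.

Yes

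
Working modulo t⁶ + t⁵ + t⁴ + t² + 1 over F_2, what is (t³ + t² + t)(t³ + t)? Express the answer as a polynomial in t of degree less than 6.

t^4 + t^3 + 1

Multiply in F_2[t]: (t³ + t² + t)·(t³ + t) = t⁶ + t⁵ + t³ + t².
Reduce using t⁶ ≡ t⁵ + t⁴ + t² + 1 (mod t⁶ + t⁵ + t⁴ + t² + 1).
Reduced: t⁴ + t³ + 1.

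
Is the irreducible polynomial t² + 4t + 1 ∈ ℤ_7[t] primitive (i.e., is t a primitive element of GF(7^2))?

No

Write f(t) = t² + 4t + 1.
|GF(7^2)^×| = 7^2 − 1 = 48. Prime factorization: 48 = 2^4·3.
f is primitive ⇔ t has order 48 in GF(7)[t]/(f), i.e. t^(48/q) ≠ 1 for each prime q | 48.
t^(24) mod f = 1
t^(16) mod f = 1
Since t^(24) = 1, the order of t divides 24 < 48; not primitive.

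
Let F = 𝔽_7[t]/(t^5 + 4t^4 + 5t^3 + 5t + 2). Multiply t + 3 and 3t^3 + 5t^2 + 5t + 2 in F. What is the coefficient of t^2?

Multiply in 𝔽_7[t]: (t + 3)·(3t^3 + 5t^2 + 5t + 2) = 3t^4 + 6t^2 + 3t + 6.
Reduced: 3t^4 + 6t^2 + 3t + 6.

6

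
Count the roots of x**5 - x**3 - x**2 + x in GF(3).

Write h(x) = x**5 - x**3 - x**2 + x.
Evaluate at each of the 3 elements of GF(3):
h(0) = 0 → root; h(1) = 0 → root; h(2) = 1.
Roots: {0, 1}.

2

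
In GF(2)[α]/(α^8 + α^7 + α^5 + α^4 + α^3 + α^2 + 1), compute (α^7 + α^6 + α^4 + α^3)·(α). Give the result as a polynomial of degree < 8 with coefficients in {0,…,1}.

α^3 + α^2 + 1

Multiply in GF(2)[α]: (α^7 + α^6 + α^4 + α^3)·(α) = α^8 + α^7 + α^5 + α^4.
Reduce using α^8 ≡ α^7 + α^5 + α^4 + α^3 + α^2 + 1 (mod α^8 + α^7 + α^5 + α^4 + α^3 + α^2 + 1).
Reduced: α^3 + α^2 + 1.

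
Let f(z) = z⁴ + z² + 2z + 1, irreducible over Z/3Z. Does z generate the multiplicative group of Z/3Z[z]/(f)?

No

|GF(3^4)^×| = 3^4 − 1 = 80. Prime factorization: 80 = 2^4·5.
f is primitive ⇔ z has order 80 in GF(3)[z]/(f), i.e. z^(80/q) ≠ 1 for each prime q | 80.
z^(40) mod f = 1
z^(16) mod f = 2z³ + 2.
Since z^(40) = 1, the order of z divides 40 < 80; not primitive.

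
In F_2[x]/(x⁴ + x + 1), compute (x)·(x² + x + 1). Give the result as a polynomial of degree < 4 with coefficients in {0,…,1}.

x^3 + x^2 + x

Multiply in F_2[x]: (x)·(x² + x + 1) = x³ + x² + x.
Reduced: x³ + x² + x.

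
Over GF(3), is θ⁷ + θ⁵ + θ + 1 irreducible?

Yes

Write m(θ) = θ⁷ + θ⁵ + θ + 1.
Check for roots in GF(3): m(0) = 1; m(1) = 1; m(2) = 1.
No roots, so no linear factors.
Monic irreducibles of degree 2 over GF(3): θ² + 1, θ² + θ - 1, θ² - θ - 1.
None of them divide m (all give nonzero remainder).
Degree-3 irreducible divisors: test the 8 monic irreducibles of degree 3 over GF(3).
None of them divide m (all give nonzero remainder).
No irreducible factor of degree ≤ 3 exists, so m is irreducible over GF(3).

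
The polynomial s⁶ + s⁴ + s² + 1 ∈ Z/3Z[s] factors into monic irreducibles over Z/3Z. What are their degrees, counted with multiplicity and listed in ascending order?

Write g(s) = s⁶ + s⁴ + s² + 1.
Roots in Z/3Z: g(0) = 1; g(1) = 1; g(2) = 1.
Complete factorization: g(s) = (s² + 1)·(s² + s - 1)·(s² - s - 1).
Factor degrees with multiplicity: 2 + 2 + 2 = 6.

2, 2, 2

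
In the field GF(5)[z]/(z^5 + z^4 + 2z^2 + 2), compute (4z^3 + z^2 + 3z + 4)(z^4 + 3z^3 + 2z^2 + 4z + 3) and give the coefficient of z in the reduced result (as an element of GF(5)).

Multiply in GF(5)[z]: (4z^3 + z^2 + 3z + 4)·(z^4 + 3z^3 + 2z^2 + 4z + 3) = 4z^7 + 3z^6 + 4z^5 + z^4 + 4z^3 + 3z^2 + 2.
Reduce using z^5 ≡ 4z^4 + 3z^2 + 3 (mod z^5 + z^4 + 2z^2 + 2).
Reduced: 3z^4 + z^3 + 2z + 2.

2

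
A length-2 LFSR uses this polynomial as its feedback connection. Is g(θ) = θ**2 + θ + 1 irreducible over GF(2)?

Check for roots in GF(2): g(0) = 1; g(1) = 1.
No roots. A degree-2 polynomial over a field with no linear factor is irreducible.

Yes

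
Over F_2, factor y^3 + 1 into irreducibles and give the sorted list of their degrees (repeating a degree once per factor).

Write h(y) = y^3 + 1.
Roots in F_2: h(0) = 1; h(1) = 0 → root.
Linear factors from roots: (y + 1).
Complete factorization: h(y) = (y + 1)·(y^2 + y + 1).
Factor degrees with multiplicity: 1 + 2 = 3.

1, 2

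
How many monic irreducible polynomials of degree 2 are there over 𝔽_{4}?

By the necklace-counting formula, N_4(2) = (1/2) Σ_{d|2} μ(2/d)·4^d.
Divisors of 2: 1, 2; μ(2/d) for each: -1, 1.
Σ = − 4^1 + 4^2 = 12.
N = 12/2 = 6.

6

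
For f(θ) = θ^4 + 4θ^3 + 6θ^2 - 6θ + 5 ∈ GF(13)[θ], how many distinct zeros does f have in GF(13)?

2

Evaluate at each of the 13 elements of GF(13):
f(0) = 5; f(1) = 10; f(2) = 0 → root; f(3) = 9; f(4) = 4; f(5) = 2; f(6) = 5; f(7) = 0 → root; f(8) = 11; f(9) = 8; f(10) = 11; f(11) = 12; f(12) = 1.
Roots: {2, 7}.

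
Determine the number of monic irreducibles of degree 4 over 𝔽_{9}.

x^(9^4) − x is the product of all monic irreducibles of degree dividing 4; Möbius inversion gives N = (1/4) Σ μ(4/d)·9^d.
Divisors of 4: 1, 2, 4; μ(4/d) for each: 0, -1, 1.
Σ = − 9^2 + 9^4 = 6480.
N = 6480/4 = 1620.

1620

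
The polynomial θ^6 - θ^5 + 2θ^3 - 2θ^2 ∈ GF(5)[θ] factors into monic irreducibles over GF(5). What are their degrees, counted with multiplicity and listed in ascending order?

Write h(θ) = θ^6 - θ^5 + 2θ^3 - 2θ^2.
Roots in GF(5): h(0) = 0 → root; h(1) = 0 → root; h(2) = 0 → root; h(3) = 2; h(4) = 3.
Linear factors from roots: (θ), (θ - 1), (θ - 2).
Complete factorization: h(θ) = (θ - 2)·(θ - 1)·(θ)^2·(θ^2 + 2θ - 1).
Factor degrees with multiplicity: 1 + 1 + 1 + 1 + 2 = 6.

1, 1, 1, 1, 2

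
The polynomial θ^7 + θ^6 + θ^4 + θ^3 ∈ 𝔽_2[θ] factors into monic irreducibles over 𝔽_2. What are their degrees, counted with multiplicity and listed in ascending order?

Write h(θ) = θ^7 + θ^6 + θ^4 + θ^3.
Roots in 𝔽_2: h(0) = 0 → root; h(1) = 0 → root.
Linear factors from roots: (θ), (θ + 1).
Complete factorization: h(θ) = (θ + 1)^2·(θ)^3·(θ^2 + θ + 1).
Factor degrees with multiplicity: 1 + 1 + 1 + 1 + 1 + 2 = 7.

1, 1, 1, 1, 1, 2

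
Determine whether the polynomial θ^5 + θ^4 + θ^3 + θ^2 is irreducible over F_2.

Write m(θ) = θ^5 + θ^4 + θ^3 + θ^2.
Check for roots in F_2: m(0) = 0 → root; m(1) = 0 → root.
m(0) = 0, so (θ) divides m(θ); m is reducible.

No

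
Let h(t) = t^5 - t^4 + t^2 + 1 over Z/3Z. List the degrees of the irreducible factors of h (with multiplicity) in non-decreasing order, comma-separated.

Roots in Z/3Z: h(0) = 1; h(1) = 2; h(2) = 0 → root.
Linear factors from roots: (t + 1).
Complete factorization: h(t) = (t + 1)·(t^2 - t - 1)^2.
Factor degrees with multiplicity: 1 + 2 + 2 = 5.

1, 2, 2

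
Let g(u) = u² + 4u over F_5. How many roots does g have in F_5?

Evaluate at each of the 5 elements of F_5:
g(0) = 0 → root; g(1) = 0 → root; g(2) = 2; g(3) = 1; g(4) = 2.
Roots: {0, 1}.

2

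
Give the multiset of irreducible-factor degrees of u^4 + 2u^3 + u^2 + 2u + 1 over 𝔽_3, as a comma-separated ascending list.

Write f(u) = u^4 + 2u^3 + u^2 + 2u + 1.
Roots in 𝔽_3: f(0) = 1; f(1) = 1; f(2) = 2.
Complete factorization: f(u) = (u^4 + 2u^3 + u^2 + 2u + 1).
Factor degrees with multiplicity: 4 = 4.

4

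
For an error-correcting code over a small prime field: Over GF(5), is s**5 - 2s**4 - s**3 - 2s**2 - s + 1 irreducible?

Write g(s) = s**5 - 2s**4 - s**3 - 2s**2 - s + 1.
Check for roots in GF(5): g(0) = 1; g(1) = 1; g(2) = 3; g(3) = 4; g(4) = 3.
No roots, so no linear factors.
Degree-2 irreducible divisors: test the 10 monic irreducibles of degree 2 over GF(5).
None of them divide g (all give nonzero remainder).
No irreducible factor of degree ≤ 2 exists, so g is irreducible over GF(5).

Yes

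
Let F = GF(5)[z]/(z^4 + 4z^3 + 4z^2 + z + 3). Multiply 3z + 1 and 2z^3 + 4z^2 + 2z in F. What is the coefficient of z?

Multiply in GF(5)[z]: (3z + 1)·(2z^3 + 4z^2 + 2z) = z^4 + 4z^3 + 2z.
Reduce using z^4 ≡ z^3 + z^2 + 4z + 2 (mod z^4 + 4z^3 + 4z^2 + z + 3).
Reduced: z^2 + z + 2.

1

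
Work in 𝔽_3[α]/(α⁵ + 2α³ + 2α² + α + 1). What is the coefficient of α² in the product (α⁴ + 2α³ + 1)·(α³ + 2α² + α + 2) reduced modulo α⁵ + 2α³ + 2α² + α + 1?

0

Multiply in 𝔽_3[α]: (α⁴ + 2α³ + 1)·(α³ + 2α² + α + 2) = α⁷ + α⁶ + 2α⁵ + α⁴ + 2α³ + 2α² + α + 2.
Reduce using α⁵ ≡ α³ + α² + 2α + 2 (mod α⁵ + 2α³ + 2α² + α + 1).
Reduced: 2α³ + 2.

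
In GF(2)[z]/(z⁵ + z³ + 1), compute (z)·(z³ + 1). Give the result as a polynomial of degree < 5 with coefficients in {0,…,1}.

z^4 + z

Multiply in GF(2)[z]: (z)·(z³ + 1) = z⁴ + z.
Reduced: z⁴ + z.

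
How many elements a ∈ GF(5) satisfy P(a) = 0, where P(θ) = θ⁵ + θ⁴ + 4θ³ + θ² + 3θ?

4

Evaluate at each of the 5 elements of GF(5):
P(0) = 0 → root; P(1) = 0 → root; P(2) = 0 → root; P(3) = 0 → root; P(4) = 4.
Roots: {0, 1, 2, 3}.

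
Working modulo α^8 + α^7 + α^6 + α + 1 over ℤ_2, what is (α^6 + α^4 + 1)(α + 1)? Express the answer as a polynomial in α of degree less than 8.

Multiply in ℤ_2[α]: (α^6 + α^4 + 1)·(α + 1) = α^7 + α^6 + α^5 + α^4 + α + 1.
Reduced: α^7 + α^6 + α^5 + α^4 + α + 1.

α^7 + α^6 + α^5 + α^4 + α + 1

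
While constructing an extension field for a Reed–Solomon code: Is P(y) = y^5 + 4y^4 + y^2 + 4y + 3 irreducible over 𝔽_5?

Yes

Check for roots in 𝔽_5: P(0) = 3; P(1) = 3; P(2) = 1; P(3) = 1; P(4) = 3.
No roots, so no linear factors.
Degree-2 irreducible divisors: test the 10 monic irreducibles of degree 2 over GF(5).
None of them divide P (all give nonzero remainder).
No irreducible factor of degree ≤ 2 exists, so P is irreducible over GF(5).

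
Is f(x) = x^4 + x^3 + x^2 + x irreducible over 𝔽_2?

Check for roots in 𝔽_2: f(0) = 0 → root; f(1) = 0 → root.
f(0) = 0, so (x) divides f(x); f is reducible.

No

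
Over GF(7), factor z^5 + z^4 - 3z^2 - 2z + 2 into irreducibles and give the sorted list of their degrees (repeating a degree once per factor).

Write h(z) = z^5 + z^4 - 3z^2 - 2z + 2.
Complete factorization: h(z) = (z^5 + z^4 - 3z^2 - 2z + 2).
Factor degrees with multiplicity: 5 = 5.

5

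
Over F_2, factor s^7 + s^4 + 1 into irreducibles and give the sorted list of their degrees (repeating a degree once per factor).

7

Write f(s) = s^7 + s^4 + 1.
Roots in F_2: f(0) = 1; f(1) = 1.
Complete factorization: f(s) = (s^7 + s^4 + 1).
Factor degrees with multiplicity: 7 = 7.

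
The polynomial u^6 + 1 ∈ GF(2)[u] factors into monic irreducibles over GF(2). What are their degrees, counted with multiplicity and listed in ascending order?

1, 1, 2, 2

Write f(u) = u^6 + 1.
Roots in GF(2): f(0) = 1; f(1) = 0 → root.
Linear factors from roots: (u + 1).
Complete factorization: f(u) = (u + 1)^2·(u^2 + u + 1)^2.
Factor degrees with multiplicity: 1 + 1 + 2 + 2 = 6.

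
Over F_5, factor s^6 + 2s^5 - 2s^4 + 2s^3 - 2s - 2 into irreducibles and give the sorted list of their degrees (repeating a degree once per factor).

Write f(s) = s^6 + 2s^5 - 2s^4 + 2s^3 - 2s - 2.
Roots in F_5: f(0) = 3; f(1) = 4; f(2) = 1; f(3) = 4; f(4) = 0 → root.
Linear factors from roots: (s + 1).
Complete factorization: f(s) = (s + 1)·(s^2 + 2s - 2)·(s^3 - s^2 + s + 1).
Factor degrees with multiplicity: 1 + 2 + 3 = 6.

1, 2, 3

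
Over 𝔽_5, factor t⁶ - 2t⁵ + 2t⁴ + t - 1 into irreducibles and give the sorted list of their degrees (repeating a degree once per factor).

6

Write f(t) = t⁶ - 2t⁵ + 2t⁴ + t - 1.
Roots in 𝔽_5: f(0) = 4; f(1) = 1; f(2) = 3; f(3) = 2; f(4) = 3.
Complete factorization: f(t) = (t⁶ - 2t⁵ + 2t⁴ + t - 1).
Factor degrees with multiplicity: 6 = 6.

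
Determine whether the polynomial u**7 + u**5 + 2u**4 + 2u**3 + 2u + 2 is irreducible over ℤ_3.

Write h(u) = u**7 + u**5 + 2u**4 + 2u**3 + 2u + 2.
Check for roots in ℤ_3: h(0) = 2; h(1) = 1; h(2) = 1.
No roots, so no linear factors.
Monic irreducibles of degree 2 over GF(3): u**2 + 1, u**2 + u + 2, u**2 + 2u + 2.
None of them divide h (all give nonzero remainder).
Degree-3 irreducible divisors: test the 8 monic irreducibles of degree 3 over GF(3).
None of them divide h (all give nonzero remainder).
No irreducible factor of degree ≤ 3 exists, so h is irreducible over GF(3).

Yes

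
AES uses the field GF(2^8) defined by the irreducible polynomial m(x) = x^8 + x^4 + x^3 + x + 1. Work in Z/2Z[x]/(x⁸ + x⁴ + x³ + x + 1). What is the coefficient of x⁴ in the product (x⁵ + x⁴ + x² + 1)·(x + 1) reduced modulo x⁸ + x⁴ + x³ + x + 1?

1

Multiply in Z/2Z[x]: (x⁵ + x⁴ + x² + 1)·(x + 1) = x⁶ + x⁴ + x³ + x² + x + 1.
Reduced: x⁶ + x⁴ + x³ + x² + x + 1.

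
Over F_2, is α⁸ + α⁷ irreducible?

No

Write f(α) = α⁸ + α⁷.
Check for roots in F_2: f(0) = 0 → root; f(1) = 0 → root.
f(0) = 0, so (α) divides f(α); f is reducible.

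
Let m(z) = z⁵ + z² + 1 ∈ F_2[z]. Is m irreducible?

Check for roots in F_2: m(0) = 1; m(1) = 1.
No roots, so no linear factors.
Monic irreducibles of degree 2 over GF(2): z² + z + 1.
None of them divide m (all give nonzero remainder).
No irreducible factor of degree ≤ 2 exists, so m is irreducible over GF(2).

Yes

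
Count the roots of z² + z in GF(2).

Write g(z) = z² + z.
Evaluate at each of the 2 elements of GF(2):
g(0) = 0 → root; g(1) = 0 → root.
Roots: {0, 1}.

2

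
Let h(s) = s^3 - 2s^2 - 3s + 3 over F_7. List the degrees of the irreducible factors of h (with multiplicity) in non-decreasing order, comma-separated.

1, 2

Linear factors from roots: (s + 2).
Complete factorization: h(s) = (s + 2)·(s^2 + 3s - 2).
Factor degrees with multiplicity: 1 + 2 = 3.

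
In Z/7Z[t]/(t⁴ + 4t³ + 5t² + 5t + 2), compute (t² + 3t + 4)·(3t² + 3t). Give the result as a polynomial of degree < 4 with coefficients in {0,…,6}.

Multiply in Z/7Z[t]: (t² + 3t + 4)·(3t² + 3t) = 3t⁴ + 5t³ + 5t.
Reduce using t⁴ ≡ 3t³ + 2t² + 2t + 5 (mod t⁴ + 4t³ + 5t² + 5t + 2).
Reduced: 6t² + 4t + 1.

6t^2 + 4t + 1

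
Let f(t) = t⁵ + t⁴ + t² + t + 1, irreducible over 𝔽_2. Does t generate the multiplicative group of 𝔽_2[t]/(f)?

Yes

|GF(2^5)^×| = 2^5 − 1 = 31. Prime factorization: 31 = 31.
f is primitive ⇔ t has order 31 in GF(2)[t]/(f), i.e. t^(31/q) ≠ 1 for each prime q | 31.
t^(1) mod f = t.
None equal 1, so t has full order 31; f is primitive.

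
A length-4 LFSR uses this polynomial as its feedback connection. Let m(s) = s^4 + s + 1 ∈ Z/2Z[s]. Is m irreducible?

Yes

Check for roots in Z/2Z: m(0) = 1; m(1) = 1.
No roots, so no linear factors.
Monic irreducibles of degree 2 over GF(2): s^2 + s + 1.
None of them divide m (all give nonzero remainder).
No irreducible factor of degree ≤ 2 exists, so m is irreducible over GF(2).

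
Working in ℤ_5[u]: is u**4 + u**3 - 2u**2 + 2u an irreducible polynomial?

No

Write h(u) = u**4 + u**3 - 2u**2 + 2u.
Check for roots in ℤ_5: h(0) = 0 → root; h(1) = 2; h(2) = 0 → root; h(3) = 1; h(4) = 1.
h(0) = 0, so (u) divides h(u); h is reducible.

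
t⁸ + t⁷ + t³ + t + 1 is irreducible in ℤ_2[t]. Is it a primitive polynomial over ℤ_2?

No

Write f(t) = t⁸ + t⁷ + t³ + t + 1.
|GF(2^8)^×| = 2^8 − 1 = 255. Prime factorization: 255 = 3·5·17.
f is primitive ⇔ t has order 255 in GF(2)[t]/(f), i.e. t^(255/q) ≠ 1 for each prime q | 255.
t^(85) mod f = 1
t^(51) mod f = t⁴ + t³ + t² + t.
t^(15) mod f = t⁶ + t⁴ + t² + 1.
Since t^(85) = 1, the order of t divides 85 < 255; not primitive.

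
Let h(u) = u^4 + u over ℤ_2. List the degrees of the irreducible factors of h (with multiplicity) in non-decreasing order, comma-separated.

1, 1, 2

Roots in ℤ_2: h(0) = 0 → root; h(1) = 0 → root.
Linear factors from roots: (u), (u + 1).
Complete factorization: h(u) = (u)·(u + 1)·(u^2 + u + 1).
Factor degrees with multiplicity: 1 + 1 + 2 = 4.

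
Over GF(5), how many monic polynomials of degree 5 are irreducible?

The number of monic irreducibles of degree 5 over GF(5) is (1/5)·Σ_{d∣5} μ(5/d) 5^d.
Divisors of 5: 1, 5; μ(5/d) for each: -1, 1.
Σ = − 5^1 + 5^5 = 3120.
N = 3120/5 = 624.

624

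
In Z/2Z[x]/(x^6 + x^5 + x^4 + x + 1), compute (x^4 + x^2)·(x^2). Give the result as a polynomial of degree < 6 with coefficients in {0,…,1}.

Multiply in Z/2Z[x]: (x^4 + x^2)·(x^2) = x^6 + x^4.
Reduce using x^6 ≡ x^5 + x^4 + x + 1 (mod x^6 + x^5 + x^4 + x + 1).
Reduced: x^5 + x + 1.

x^5 + x + 1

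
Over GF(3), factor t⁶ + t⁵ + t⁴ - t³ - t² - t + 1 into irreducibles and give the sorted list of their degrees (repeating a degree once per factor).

Write f(t) = t⁶ + t⁵ + t⁴ - t³ - t² - t + 1.
Roots in GF(3): f(0) = 1; f(1) = 1; f(2) = 0 → root.
Linear factors from roots: (t + 1).
Complete factorization: f(t) = (t + 1)·(t² - t - 1)·(t³ + t² - 1).
Factor degrees with multiplicity: 1 + 2 + 3 = 6.

1, 2, 3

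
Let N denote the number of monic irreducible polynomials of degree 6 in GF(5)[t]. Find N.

The number of monic irreducibles of degree 6 over GF(5) is (1/6)·Σ_{d∣6} μ(6/d) 5^d.
Divisors of 6: 1, 2, 3, 6; μ(6/d) for each: 1, -1, -1, 1.
Σ = 5^1 − 5^2 − 5^3 + 5^6 = 15480.
N = 15480/6 = 2580.

2580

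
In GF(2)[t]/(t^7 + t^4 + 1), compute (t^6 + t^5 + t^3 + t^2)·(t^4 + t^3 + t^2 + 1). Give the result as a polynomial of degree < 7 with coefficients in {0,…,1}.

Multiply in GF(2)[t]: (t^6 + t^5 + t^3 + t^2)·(t^4 + t^3 + t^2 + 1) = t^10 + t^6 + t^5 + t^4 + t^3 + t^2.
Reduce using t^7 ≡ t^4 + 1 (mod t^7 + t^4 + 1).
Reduced: t^6 + t^5 + t^2 + 1.

t^6 + t^5 + t^2 + 1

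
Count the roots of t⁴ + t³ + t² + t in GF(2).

Write g(t) = t⁴ + t³ + t² + t.
Evaluate at each of the 2 elements of GF(2):
g(0) = 0 → root; g(1) = 0 → root.
Roots: {0, 1}.

2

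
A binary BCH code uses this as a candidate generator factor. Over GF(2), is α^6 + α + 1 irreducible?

Yes

Write P(α) = α^6 + α + 1.
Check for roots in GF(2): P(0) = 1; P(1) = 1.
No roots, so no linear factors.
Monic irreducibles of degree 2 over GF(2): α^2 + α + 1.
None of them divide P (all give nonzero remainder).
Monic irreducibles of degree 3 over GF(2): α^3 + α + 1, α^3 + α^2 + 1.
None of them divide P (all give nonzero remainder).
No irreducible factor of degree ≤ 3 exists, so P is irreducible over GF(2).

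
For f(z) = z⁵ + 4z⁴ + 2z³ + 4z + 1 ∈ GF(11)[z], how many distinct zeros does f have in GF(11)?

Evaluate at each of the 11 elements of GF(11):
f(0) = 1; f(1) = 1; f(2) = 0 → root; f(3) = 7; f(4) = 4; f(5) = 0 → root; f(6) = 8; f(7) = 0 → root; f(8) = 5; f(9) = 9; f(10) = 9.
Roots: {2, 5, 7}.

3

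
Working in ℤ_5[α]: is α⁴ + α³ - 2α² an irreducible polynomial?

Write g(α) = α⁴ + α³ - 2α².
Check for roots in ℤ_5: g(0) = 0 → root; g(1) = 0 → root; g(2) = 1; g(3) = 0 → root; g(4) = 3.
g(0) = 0, so (α) divides g(α); g is reducible.

No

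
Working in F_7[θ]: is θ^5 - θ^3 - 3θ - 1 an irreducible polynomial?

Write m(θ) = θ^5 - θ^3 - 3θ - 1.
Check for roots in F_7: m(0) = 6; m(1) = 3; m(2) = 3; m(3) = 3; m(4) = 2; m(5) = 2; m(6) = 2.
No roots, so no linear factors.
Degree-2 irreducible divisors: test the 21 monic irreducibles of degree 2 over GF(7).
None of them divide m (all give nonzero remainder).
No irreducible factor of degree ≤ 2 exists, so m is irreducible over GF(7).

Yes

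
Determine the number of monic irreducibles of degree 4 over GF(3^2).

1620

By the necklace-counting formula, N_9(4) = (1/4) Σ_{d|4} μ(4/d)·9^d.
Divisors of 4: 1, 2, 4; μ(4/d) for each: 0, -1, 1.
Σ = − 9^2 + 9^4 = 6480.
N = 6480/4 = 1620.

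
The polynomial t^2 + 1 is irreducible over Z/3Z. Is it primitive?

Write f(t) = t^2 + 1.
|GF(3^2)^×| = 3^2 − 1 = 8. Prime factorization: 8 = 2^3.
f is primitive ⇔ t has order 8 in GF(3)[t]/(f), i.e. t^(8/q) ≠ 1 for each prime q | 8.
t^(4) mod f = 1
Since t^(4) = 1, the order of t divides 4 < 8; not primitive.

No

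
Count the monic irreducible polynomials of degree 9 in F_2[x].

Gauss's count: N_{2}(9) = (1/9) Σ_{d|9} μ(9/d)·2^d.
Divisors of 9: 1, 3, 9; μ(9/d) for each: 0, -1, 1.
Σ = − 2^3 + 2^9 = 504.
N = 504/9 = 56.

56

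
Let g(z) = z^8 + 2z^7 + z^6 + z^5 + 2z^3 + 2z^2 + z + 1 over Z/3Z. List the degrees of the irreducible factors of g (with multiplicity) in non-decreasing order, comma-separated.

8

Roots in Z/3Z: g(0) = 1; g(1) = 2; g(2) = 2.
Complete factorization: g(z) = (z^8 + 2z^7 + z^6 + z^5 + 2z^3 + 2z^2 + z + 1).
Factor degrees with multiplicity: 8 = 8.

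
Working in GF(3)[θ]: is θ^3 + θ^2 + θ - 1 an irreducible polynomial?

Write P(θ) = θ^3 + θ^2 + θ - 1.
Check for roots in GF(3): P(0) = 2; P(1) = 2; P(2) = 1.
No roots. A degree-3 polynomial over a field with no linear factor is irreducible.

Yes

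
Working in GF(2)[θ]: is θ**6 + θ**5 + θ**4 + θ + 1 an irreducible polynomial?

Yes

Write f(θ) = θ**6 + θ**5 + θ**4 + θ + 1.
Check for roots in GF(2): f(0) = 1; f(1) = 1.
No roots, so no linear factors.
Monic irreducibles of degree 2 over GF(2): θ**2 + θ + 1.
None of them divide f (all give nonzero remainder).
Monic irreducibles of degree 3 over GF(2): θ**3 + θ + 1, θ**3 + θ**2 + 1.
None of them divide f (all give nonzero remainder).
No irreducible factor of degree ≤ 3 exists, so f is irreducible over GF(2).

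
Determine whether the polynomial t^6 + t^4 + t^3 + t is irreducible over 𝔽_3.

No

Write P(t) = t^6 + t^4 + t^3 + t.
Check for roots in 𝔽_3: P(0) = 0 → root; P(1) = 1; P(2) = 0 → root.
P(0) = 0, so (t) divides P(t); P is reducible.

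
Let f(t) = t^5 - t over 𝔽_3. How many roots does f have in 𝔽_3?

Evaluate at each of the 3 elements of 𝔽_3:
f(0) = 0 → root; f(1) = 0 → root; f(2) = 0 → root.
Roots: {0, 1, 2}.

3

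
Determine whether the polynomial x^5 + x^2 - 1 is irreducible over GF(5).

No

Write m(x) = x^5 + x^2 - 1.
Check for roots in GF(5): m(0) = 4; m(1) = 1; m(2) = 0 → root; m(3) = 1; m(4) = 4.
m(2) = 0, so (x − 2) divides m(x); m is reducible.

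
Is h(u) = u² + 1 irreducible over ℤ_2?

No

Check for roots in ℤ_2: h(0) = 1; h(1) = 0 → root.
h(1) = 0, so (u − 1) divides h(u); h is reducible.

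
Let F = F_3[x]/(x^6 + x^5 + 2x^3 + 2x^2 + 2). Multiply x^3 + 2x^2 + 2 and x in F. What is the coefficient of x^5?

0

Multiply in F_3[x]: (x^3 + 2x^2 + 2)·(x) = x^4 + 2x^3 + 2x.
Reduced: x^4 + 2x^3 + 2x.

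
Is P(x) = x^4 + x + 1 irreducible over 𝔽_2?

Check for roots in 𝔽_2: P(0) = 1; P(1) = 1.
No roots, so no linear factors.
Monic irreducibles of degree 2 over GF(2): x^2 + x + 1.
None of them divide P (all give nonzero remainder).
No irreducible factor of degree ≤ 2 exists, so P is irreducible over GF(2).

Yes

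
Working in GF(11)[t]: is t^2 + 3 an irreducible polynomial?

Yes

Write f(t) = t^2 + 3.
Check each element of GF(11) for a root: f(0)=3, f(1)=4, f(2)=7, f(3)=1, f(4)=8, f(5)=6, f(6)=6, f(7)=8, f(8)=1, f(9)=7, f(10)=4.
No roots. A degree-2 polynomial over a field with no linear factor is irreducible.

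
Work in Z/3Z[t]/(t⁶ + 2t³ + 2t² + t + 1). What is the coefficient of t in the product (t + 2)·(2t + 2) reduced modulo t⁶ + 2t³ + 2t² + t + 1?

0

Multiply in Z/3Z[t]: (t + 2)·(2t + 2) = 2t² + 1.
Reduced: 2t² + 1.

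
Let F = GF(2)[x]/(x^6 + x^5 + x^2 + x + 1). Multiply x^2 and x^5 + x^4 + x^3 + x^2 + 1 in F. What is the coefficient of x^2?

0

Multiply in GF(2)[x]: (x^2)·(x^5 + x^4 + x^3 + x^2 + 1) = x^7 + x^6 + x^5 + x^4 + x^2.
Reduce using x^6 ≡ x^5 + x^2 + x + 1 (mod x^6 + x^5 + x^2 + x + 1).
Reduced: x^5 + x^4 + x^3 + x.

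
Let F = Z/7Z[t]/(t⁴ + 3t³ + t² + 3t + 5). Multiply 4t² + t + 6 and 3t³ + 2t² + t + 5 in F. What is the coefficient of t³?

Multiply in Z/7Z[t]: (4t² + t + 6)·(3t³ + 2t² + t + 5) = 5t⁵ + 4t⁴ + 3t³ + 5t² + 4t + 2.
Reduce using t⁴ ≡ 4t³ + 6t² + 4t + 2 (mod t⁴ + 3t³ + t² + 3t + 5).
Reduced: 3t³ + t² + 5t + 1.

3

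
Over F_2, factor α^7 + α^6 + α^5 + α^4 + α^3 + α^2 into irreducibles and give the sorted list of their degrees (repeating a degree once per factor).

1, 1, 1, 2, 2

Write f(α) = α^7 + α^6 + α^5 + α^4 + α^3 + α^2.
Roots in F_2: f(0) = 0 → root; f(1) = 0 → root.
Linear factors from roots: (α), (α + 1).
Complete factorization: f(α) = (α + 1)·(α)^2·(α^2 + α + 1)^2.
Factor degrees with multiplicity: 1 + 1 + 1 + 2 + 2 = 7.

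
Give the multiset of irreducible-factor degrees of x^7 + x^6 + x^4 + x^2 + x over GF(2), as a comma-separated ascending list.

Write g(x) = x^7 + x^6 + x^4 + x^2 + x.
Roots in GF(2): g(0) = 0 → root; g(1) = 1.
Linear factors from roots: (x).
Complete factorization: g(x) = (x)·(x^2 + x + 1)^3.
Factor degrees with multiplicity: 1 + 2 + 2 + 2 = 7.

1, 2, 2, 2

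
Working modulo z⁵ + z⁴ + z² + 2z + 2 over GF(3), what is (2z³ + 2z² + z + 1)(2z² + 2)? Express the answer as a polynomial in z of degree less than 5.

2z^2

Multiply in GF(3)[z]: (2z³ + 2z² + z + 1)·(2z² + 2) = z⁵ + z⁴ + 2z + 2.
Reduce using z⁵ ≡ 2z⁴ + 2z² + z + 1 (mod z⁵ + z⁴ + z² + 2z + 2).
Reduced: 2z².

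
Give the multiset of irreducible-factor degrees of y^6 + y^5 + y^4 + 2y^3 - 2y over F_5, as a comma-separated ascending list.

Write f(y) = y^6 + y^5 + y^4 + 2y^3 - 2y.
Roots in F_5: f(0) = 0 → root; f(1) = 3; f(2) = 4; f(3) = 1; f(4) = 1.
Linear factors from roots: (y).
Complete factorization: f(y) = (y)·(y^2 - 2y - 2)·(y^3 - 2y^2 - y + 1).
Factor degrees with multiplicity: 1 + 2 + 3 = 6.

1, 2, 3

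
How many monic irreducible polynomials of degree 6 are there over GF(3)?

Gauss's count: N_{3}(6) = (1/6) Σ_{d|6} μ(6/d)·3^d.
Divisors of 6: 1, 2, 3, 6; μ(6/d) for each: 1, -1, -1, 1.
Σ = 3^1 − 3^2 − 3^3 + 3^6 = 696.
N = 696/6 = 116.

116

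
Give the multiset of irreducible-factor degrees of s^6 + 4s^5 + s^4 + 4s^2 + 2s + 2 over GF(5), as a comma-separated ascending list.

Write g(s) = s^6 + 4s^5 + s^4 + 4s^2 + 2s + 2.
Roots in GF(5): g(0) = 2; g(1) = 4; g(2) = 0 → root; g(3) = 1; g(4) = 2.
Linear factors from roots: (s + 3).
Complete factorization: g(s) = (s + 3)·(s^2 + s + 1)·(s^3 + 2s + 4).
Factor degrees with multiplicity: 1 + 2 + 3 = 6.

1, 2, 3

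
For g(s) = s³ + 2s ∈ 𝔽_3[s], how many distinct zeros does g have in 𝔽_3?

3

Evaluate at each of the 3 elements of 𝔽_3:
g(0) = 0 → root; g(1) = 0 → root; g(2) = 0 → root.
Roots: {0, 1, 2}.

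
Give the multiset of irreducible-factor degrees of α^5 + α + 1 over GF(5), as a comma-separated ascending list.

Write f(α) = α^5 + α + 1.
Roots in GF(5): f(0) = 1; f(1) = 3; f(2) = 0 → root; f(3) = 2; f(4) = 4.
Linear factors from roots: (α - 2).
Complete factorization: f(α) = (α - 2)·(α^2 + α + 1)·(α^2 + α + 2).
Factor degrees with multiplicity: 1 + 2 + 2 = 5.

1, 2, 2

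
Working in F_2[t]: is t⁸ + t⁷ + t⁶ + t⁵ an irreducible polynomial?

No

Write h(t) = t⁸ + t⁷ + t⁶ + t⁵.
Check for roots in F_2: h(0) = 0 → root; h(1) = 0 → root.
h(0) = 0, so (t) divides h(t); h is reducible.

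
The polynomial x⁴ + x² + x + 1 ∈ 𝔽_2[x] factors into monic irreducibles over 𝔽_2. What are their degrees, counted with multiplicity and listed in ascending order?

1, 3

Write g(x) = x⁴ + x² + x + 1.
Roots in 𝔽_2: g(0) = 1; g(1) = 0 → root.
Linear factors from roots: (x + 1).
Complete factorization: g(x) = (x + 1)·(x³ + x² + 1).
Factor degrees with multiplicity: 1 + 3 = 4.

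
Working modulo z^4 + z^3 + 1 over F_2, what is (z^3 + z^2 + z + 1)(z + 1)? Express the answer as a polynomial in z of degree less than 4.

z^3

Multiply in F_2[z]: (z^3 + z^2 + z + 1)·(z + 1) = z^4 + 1.
Reduce using z^4 ≡ z^3 + 1 (mod z^4 + z^3 + 1).
Reduced: z^3.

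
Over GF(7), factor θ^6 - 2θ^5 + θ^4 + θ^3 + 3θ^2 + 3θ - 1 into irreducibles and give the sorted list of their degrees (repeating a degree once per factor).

6

Write f(θ) = θ^6 - 2θ^5 + θ^4 + θ^3 + 3θ^2 + 3θ - 1.
Complete factorization: f(θ) = (θ^6 - 2θ^5 + θ^4 + θ^3 + 3θ^2 + 3θ - 1).
Factor degrees with multiplicity: 6 = 6.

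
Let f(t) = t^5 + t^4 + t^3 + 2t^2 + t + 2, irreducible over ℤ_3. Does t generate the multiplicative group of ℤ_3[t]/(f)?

|GF(3^5)^×| = 3^5 − 1 = 242. Prime factorization: 242 = 2·11^2.
f is primitive ⇔ t has order 242 in GF(3)[t]/(f), i.e. t^(242/q) ≠ 1 for each prime q | 242.
t^(121) mod f = 1
t^(22) mod f = 2t^4 + 2t^3 + 2.
Since t^(121) = 1, the order of t divides 121 < 242; not primitive.

No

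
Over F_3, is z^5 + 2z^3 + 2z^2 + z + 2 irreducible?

No

Write f(z) = z^5 + 2z^3 + 2z^2 + z + 2.
Check for roots in F_3: f(0) = 2; f(1) = 2; f(2) = 0 → root.
f(2) = 0, so (z − 2) divides f(z); f is reducible.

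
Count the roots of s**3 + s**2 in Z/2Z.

Write f(s) = s**3 + s**2.
Evaluate at each of the 2 elements of Z/2Z:
f(0) = 0 → root; f(1) = 0 → root.
Roots: {0, 1}.

2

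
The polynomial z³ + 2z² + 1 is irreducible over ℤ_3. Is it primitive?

Yes

Write f(z) = z³ + 2z² + 1.
|GF(3^3)^×| = 3^3 − 1 = 26. Prime factorization: 26 = 2·13.
f is primitive ⇔ z has order 26 in GF(3)[z]/(f), i.e. z^(26/q) ≠ 1 for each prime q | 26.
z^(13) mod f = 2.
z^(2) mod f = z².
None equal 1, so z has full order 26; f is primitive.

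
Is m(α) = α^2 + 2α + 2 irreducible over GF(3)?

Yes

Check for roots in GF(3): m(0) = 2; m(1) = 2; m(2) = 1.
No roots. A degree-2 polynomial over a field with no linear factor is irreducible.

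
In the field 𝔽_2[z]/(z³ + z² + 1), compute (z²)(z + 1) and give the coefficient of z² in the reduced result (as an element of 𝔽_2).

0

Multiply in 𝔽_2[z]: (z²)·(z + 1) = z³ + z².
Reduce using z³ ≡ z² + 1 (mod z³ + z² + 1).
Reduced: 1.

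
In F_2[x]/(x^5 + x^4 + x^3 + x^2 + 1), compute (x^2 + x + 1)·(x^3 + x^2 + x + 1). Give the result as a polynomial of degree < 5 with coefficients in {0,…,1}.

Multiply in F_2[x]: (x^2 + x + 1)·(x^3 + x^2 + x + 1) = x^5 + x^3 + x^2 + 1.
Reduce using x^5 ≡ x^4 + x^3 + x^2 + 1 (mod x^5 + x^4 + x^3 + x^2 + 1).
Reduced: x^4.

x^4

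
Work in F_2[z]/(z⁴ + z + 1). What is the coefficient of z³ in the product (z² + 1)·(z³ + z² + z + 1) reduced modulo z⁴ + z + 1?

0

Multiply in F_2[z]: (z² + 1)·(z³ + z² + z + 1) = z⁵ + z⁴ + z + 1.
Reduce using z⁴ ≡ z + 1 (mod z⁴ + z + 1).
Reduced: z² + z.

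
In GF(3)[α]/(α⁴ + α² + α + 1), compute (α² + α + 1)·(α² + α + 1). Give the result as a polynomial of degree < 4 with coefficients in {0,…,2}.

2α^3 + 2α^2 + α

Multiply in GF(3)[α]: (α² + α + 1)·(α² + α + 1) = α⁴ + 2α³ + 2α + 1.
Reduce using α⁴ ≡ 2α² + 2α + 2 (mod α⁴ + α² + α + 1).
Reduced: 2α³ + 2α² + α.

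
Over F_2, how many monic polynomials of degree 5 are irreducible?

6

The number of monic irreducibles of degree 5 over GF(2) is (1/5)·Σ_{d∣5} μ(5/d) 2^d.
Divisors of 5: 1, 5; μ(5/d) for each: -1, 1.
Σ = − 2^1 + 2^5 = 30.
N = 30/5 = 6.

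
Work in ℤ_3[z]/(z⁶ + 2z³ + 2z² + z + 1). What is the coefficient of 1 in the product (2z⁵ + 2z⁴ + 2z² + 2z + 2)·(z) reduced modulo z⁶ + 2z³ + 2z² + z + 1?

1

Multiply in ℤ_3[z]: (2z⁵ + 2z⁴ + 2z² + 2z + 2)·(z) = 2z⁶ + 2z⁵ + 2z³ + 2z² + 2z.
Reduce using z⁶ ≡ z³ + z² + 2z + 2 (mod z⁶ + 2z³ + 2z² + z + 1).
Reduced: 2z⁵ + z³ + z² + 1.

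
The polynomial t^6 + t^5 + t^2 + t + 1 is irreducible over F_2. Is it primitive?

Write f(t) = t^6 + t^5 + t^2 + t + 1.
|GF(2^6)^×| = 2^6 − 1 = 63. Prime factorization: 63 = 3^2·7.
f is primitive ⇔ t has order 63 in GF(2)[t]/(f), i.e. t^(63/q) ≠ 1 for each prime q | 63.
t^(21) mod f = t^5 + t^3 + t^2.
t^(9) mod f = t^3 + t^2 + 1.
None equal 1, so t has full order 63; f is primitive.

Yes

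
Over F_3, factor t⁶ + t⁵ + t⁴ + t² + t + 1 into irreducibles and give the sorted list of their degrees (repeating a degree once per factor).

Write f(t) = t⁶ + t⁵ + t⁴ + t² + t + 1.
Roots in F_3: f(0) = 1; f(1) = 0 → root; f(2) = 2.
Linear factors from roots: (t + 2).
Complete factorization: f(t) = (t + 2)^2·(t² + t + 2)·(t² + 2t + 2).
Factor degrees with multiplicity: 1 + 1 + 2 + 2 = 6.

1, 1, 2, 2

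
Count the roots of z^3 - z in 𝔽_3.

Write P(z) = z^3 - z.
Evaluate at each of the 3 elements of 𝔽_3:
P(0) = 0 → root; P(1) = 0 → root; P(2) = 0 → root.
Roots: {0, 1, 2}.

3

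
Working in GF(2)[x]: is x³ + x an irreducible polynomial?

No

Write g(x) = x³ + x.
Check for roots in GF(2): g(0) = 0 → root; g(1) = 0 → root.
g(0) = 0, so (x) divides g(x); g is reducible.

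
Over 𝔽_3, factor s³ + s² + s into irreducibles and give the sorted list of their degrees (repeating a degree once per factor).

1, 1, 1

Write g(s) = s³ + s² + s.
Roots in 𝔽_3: g(0) = 0 → root; g(1) = 0 → root; g(2) = 2.
Linear factors from roots: (s), (s + 2).
Complete factorization: g(s) = (s)·(s + 2)^2.
Factor degrees with multiplicity: 1 + 1 + 1 = 3.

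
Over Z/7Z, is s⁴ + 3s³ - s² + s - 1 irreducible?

Write P(s) = s⁴ + 3s³ - s² + s - 1.
Check for roots in Z/7Z: P(0) = 6; P(1) = 3; P(2) = 2; P(3) = 1; P(4) = 1; P(5) = 6; P(6) = 2.
No roots, so no linear factors.
Degree-2 irreducible divisors: test the 21 monic irreducibles of degree 2 over GF(7).
None of them divide P (all give nonzero remainder).
No irreducible factor of degree ≤ 2 exists, so P is irreducible over GF(7).

Yes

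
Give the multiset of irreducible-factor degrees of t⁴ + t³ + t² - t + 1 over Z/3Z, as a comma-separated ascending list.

1, 1, 2

Write h(t) = t⁴ + t³ + t² - t + 1.
Roots in Z/3Z: h(0) = 1; h(1) = 0 → root; h(2) = 0 → root.
Linear factors from roots: (t - 1), (t + 1).
Complete factorization: h(t) = (t + 1)·(t - 1)·(t² + t - 1).
Factor degrees with multiplicity: 1 + 1 + 2 = 4.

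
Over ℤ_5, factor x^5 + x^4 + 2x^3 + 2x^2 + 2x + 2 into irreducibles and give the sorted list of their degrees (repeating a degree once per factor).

1, 1, 1, 2

Write f(x) = x^5 + x^4 + 2x^3 + 2x^2 + 2x + 2.
Roots in ℤ_5: f(0) = 2; f(1) = 0 → root; f(2) = 3; f(3) = 4; f(4) = 0 → root.
Linear factors from roots: (x - 1), (x + 1).
Complete factorization: f(x) = (x - 1)·(x + 1)^2·(x^2 - 2).
Factor degrees with multiplicity: 1 + 1 + 1 + 2 = 5.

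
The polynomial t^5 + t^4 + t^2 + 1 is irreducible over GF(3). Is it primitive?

Yes

Write f(t) = t^5 + t^4 + t^2 + 1.
|GF(3^5)^×| = 3^5 − 1 = 242. Prime factorization: 242 = 2·11^2.
f is primitive ⇔ t has order 242 in GF(3)[t]/(f), i.e. t^(242/q) ≠ 1 for each prime q | 242.
t^(121) mod f = 2.
t^(22) mod f = t^4 + 2t^3 + 2t^2.
None equal 1, so t has full order 242; f is primitive.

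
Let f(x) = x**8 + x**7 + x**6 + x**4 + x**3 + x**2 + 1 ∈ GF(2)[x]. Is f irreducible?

Check for roots in GF(2): f(0) = 1; f(1) = 1.
No roots, so no linear factors.
Monic irreducibles of degree 2 over GF(2): x**2 + x + 1.
None of them divide f (all give nonzero remainder).
Monic irreducibles of degree 3 over GF(2): x**3 + x + 1, x**3 + x**2 + 1.
None of them divide f (all give nonzero remainder).
Monic irreducibles of degree 4 over GF(2): x**4 + x + 1, x**4 + x**3 + 1, x**4 + x**3 + x**2 + x + 1.
None of them divide f (all give nonzero remainder).
No irreducible factor of degree ≤ 4 exists, so f is irreducible over GF(2).

Yes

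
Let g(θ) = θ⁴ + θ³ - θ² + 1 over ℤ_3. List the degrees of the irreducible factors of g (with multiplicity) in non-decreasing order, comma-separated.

Roots in ℤ_3: g(0) = 1; g(1) = 2; g(2) = 0 → root.
Linear factors from roots: (θ + 1).
Complete factorization: g(θ) = (θ + 1)·(θ³ - θ + 1).
Factor degrees with multiplicity: 1 + 3 = 4.

1, 3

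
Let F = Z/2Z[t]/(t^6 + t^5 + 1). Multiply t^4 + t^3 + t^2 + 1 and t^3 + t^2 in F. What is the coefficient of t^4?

1

Multiply in Z/2Z[t]: (t^4 + t^3 + t^2 + 1)·(t^3 + t^2) = t^7 + t^4 + t^3 + t^2.
Reduce using t^6 ≡ t^5 + 1 (mod t^6 + t^5 + 1).
Reduced: t^5 + t^4 + t^3 + t^2 + t + 1.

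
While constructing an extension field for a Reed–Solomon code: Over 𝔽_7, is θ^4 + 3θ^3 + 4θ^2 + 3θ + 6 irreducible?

Yes

Write f(θ) = θ^4 + 3θ^3 + 4θ^2 + 3θ + 6.
Check for roots in 𝔽_7: f(0) = 6; f(1) = 3; f(2) = 5; f(3) = 3; f(4) = 5; f(5) = 1; f(6) = 5.
No roots, so no linear factors.
Degree-2 irreducible divisors: test the 21 monic irreducibles of degree 2 over GF(7).
None of them divide f (all give nonzero remainder).
No irreducible factor of degree ≤ 2 exists, so f is irreducible over GF(7).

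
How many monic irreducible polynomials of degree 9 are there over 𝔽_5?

217000

By the necklace-counting formula, N_5(9) = (1/9) Σ_{d|9} μ(9/d)·5^d.
Divisors of 9: 1, 3, 9; μ(9/d) for each: 0, -1, 1.
Σ = − 5^3 + 5^9 = 1953000.
N = 1953000/9 = 217000.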